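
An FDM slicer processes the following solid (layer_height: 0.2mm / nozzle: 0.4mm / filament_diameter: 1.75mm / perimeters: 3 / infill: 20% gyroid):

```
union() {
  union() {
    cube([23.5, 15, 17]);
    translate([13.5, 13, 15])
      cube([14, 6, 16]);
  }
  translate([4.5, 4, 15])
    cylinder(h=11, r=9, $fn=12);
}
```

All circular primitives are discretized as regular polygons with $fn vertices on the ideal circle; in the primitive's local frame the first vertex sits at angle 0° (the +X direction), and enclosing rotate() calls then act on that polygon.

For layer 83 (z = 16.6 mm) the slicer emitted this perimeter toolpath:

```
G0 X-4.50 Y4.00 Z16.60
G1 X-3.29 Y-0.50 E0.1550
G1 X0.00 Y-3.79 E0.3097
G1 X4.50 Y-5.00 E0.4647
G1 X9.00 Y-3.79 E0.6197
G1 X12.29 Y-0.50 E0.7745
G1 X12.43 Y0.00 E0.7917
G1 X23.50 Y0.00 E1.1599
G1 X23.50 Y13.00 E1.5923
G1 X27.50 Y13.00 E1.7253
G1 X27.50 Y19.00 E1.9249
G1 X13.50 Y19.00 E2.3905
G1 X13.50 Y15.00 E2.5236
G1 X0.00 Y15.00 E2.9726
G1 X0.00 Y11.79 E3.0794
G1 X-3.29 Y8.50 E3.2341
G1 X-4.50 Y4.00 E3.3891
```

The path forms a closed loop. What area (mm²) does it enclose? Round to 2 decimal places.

Apply the shoelace formula to the sequence of (X, Y) vertices; enclosed area = 509.03 mm².

509.03 mm²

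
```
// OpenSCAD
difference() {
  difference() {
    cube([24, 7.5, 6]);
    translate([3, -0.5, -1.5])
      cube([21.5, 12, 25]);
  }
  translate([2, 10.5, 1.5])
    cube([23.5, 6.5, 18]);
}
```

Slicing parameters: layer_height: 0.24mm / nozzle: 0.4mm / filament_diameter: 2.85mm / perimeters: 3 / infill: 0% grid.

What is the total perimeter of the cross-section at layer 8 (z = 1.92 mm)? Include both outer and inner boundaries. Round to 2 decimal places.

21.00 mm

At z = 1.92 mm: the cube (footprint 24×7.5) is included at this height (perimeter 63.00 mm); the 21.5×12 cube at (3, -0.5) contributes its full rectangle (perimeter 67.00 mm); After the difference (first − rest): starting from the 24×7.5 cube, the 21.5×12 cube at (3, -0.5) partially overlaps it — only the 157.50 mm² overlap (of its 258.00 mm²) is removed, clipping the outline — boundary = 21.00 mm; the cube at (2, 10.5) is present — its section is the full 23.5×6.5 rectangle (perimeter 60.00 mm); Taking the first minus the rest: starting from the result so far, the 23.5×6.5 cube at (2, 10.5) misses the remaining region (no effect) — boundary = 21.00 mm. Overall, the cross-section is a single solid region. Total boundary length (outer) = 21.00 mm.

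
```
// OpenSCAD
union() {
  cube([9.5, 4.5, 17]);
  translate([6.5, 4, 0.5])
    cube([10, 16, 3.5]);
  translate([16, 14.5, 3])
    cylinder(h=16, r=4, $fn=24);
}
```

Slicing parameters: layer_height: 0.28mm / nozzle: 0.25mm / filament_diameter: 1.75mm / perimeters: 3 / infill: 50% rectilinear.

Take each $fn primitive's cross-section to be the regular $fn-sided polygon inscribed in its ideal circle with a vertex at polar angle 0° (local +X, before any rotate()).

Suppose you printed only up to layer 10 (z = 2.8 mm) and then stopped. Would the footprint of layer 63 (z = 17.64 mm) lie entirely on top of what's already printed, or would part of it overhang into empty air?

part overhangs

Compare the two slices. At z = 2.8: the cube (footprint 9.5×4.5) is included at this height (area 42.75 mm²); the cube at (6.5, 4) is present — its section is the full 10×16 rectangle (area 160.00 mm²); the cylinder at (16, 14.5) is not intersected at this z (z outside [3, 19]); Merging all regions: the regions partially overlap — summed areas 202.75 mm² minus the doubly-counted overlap 1.50 mm² gives 201.25 mm² — area = 201.25 mm². At z = 17.64: the cube is not intersected at this z (z outside [0, 17]); the cube at (6.5, 4) does not reach this height (z outside [0.5, 4]); the cylinder at (16, 14.5): section is a regular 24-gon, circumradius r=4 (area = (24/2)·4.000²·sin(360°/24) = 49.69 mm²); Combining (union): only the r=4 cylinder at (16, 14.5) is present, so the union is just that shape — area = 49.69 mm². Checking containment: at z = 17.64 the cross-section extends beyond the z = 2.8 cross-section by about 20.88 mm².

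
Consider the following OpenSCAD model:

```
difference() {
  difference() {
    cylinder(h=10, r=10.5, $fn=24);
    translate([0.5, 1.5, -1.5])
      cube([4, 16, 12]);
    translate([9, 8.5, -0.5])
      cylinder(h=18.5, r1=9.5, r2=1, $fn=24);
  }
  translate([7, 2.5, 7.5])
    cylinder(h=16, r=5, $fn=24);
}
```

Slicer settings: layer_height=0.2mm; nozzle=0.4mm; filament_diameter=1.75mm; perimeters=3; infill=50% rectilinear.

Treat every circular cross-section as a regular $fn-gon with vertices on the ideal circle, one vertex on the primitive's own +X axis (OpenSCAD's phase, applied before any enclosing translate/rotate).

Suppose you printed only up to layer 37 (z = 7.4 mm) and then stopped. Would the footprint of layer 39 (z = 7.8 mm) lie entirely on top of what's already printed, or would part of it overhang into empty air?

Compare the two slices. At z = 7.4: the cylinder: section is a regular 24-gon, circumradius r=10.5 (area = (24/2)·10.500²·sin(360°/24) = 342.42 mm²); the cube at (0.5, 1.5) is present — its section is the full 4×16 rectangle (area 64.00 mm²); the cone at (9, 8.5) contributes a regular 24-gon of circumradius 5.870 (interpolated between r1=9.5 and r2=1 at t=0.427) (area = (24/2)·5.870²·sin(360°/24) = 107.03 mm²); Taking the first minus the rest: starting from the r=10.5 cylinder (342.42 mm²), the 4×16 cube at (0.5, 1.5) partially overlaps it — only the 34.23 mm² overlap (of its 64.00 mm²) is removed, clipping the outline; the cone at (9, 8.5) partially overlaps it — only the 21.67 mm² overlap (of its 107.03 mm²) is removed, clipping the outline — area = 286.51 mm²; the cylinder at (7, 2.5) does not reach this height (z outside [7.5, 23.5]); Subtracting the remaining from the first: none of the subtracted shapes is present at this height, so the result so far is unchanged — area = 286.51 mm². At z = 7.8: the cylinder: section is a regular 24-gon, circumradius r=10.5 (area = (24/2)·10.500²·sin(360°/24) = 342.42 mm²); the cube at (0.5, 1.5) (footprint 4×16) is included at this height (area 64.00 mm²); the cone at (9, 8.5): at t=0.449 of its height the radius interpolates to r₁+(r₂−r₁)t = 5.686, giving a regular 24-gon of that circumradius (area = (24/2)·5.686²·sin(360°/24) = 100.43 mm²); Taking the first minus the rest: starting from the r=10.5 cylinder (342.42 mm²), the 4×16 cube at (0.5, 1.5) partially overlaps it — only the 34.23 mm² overlap (of its 64.00 mm²) is removed, clipping the outline; the cone at (9, 8.5) partially overlaps it — only the 20.53 mm² overlap (of its 100.43 mm²) is removed, clipping the outline — area = 287.66 mm²; the r=5 cylinder at (7, 2.5) gives a regular 24-gon of circumradius 5 (constant along its height) (area = (24/2)·5.000²·sin(360°/24) = 77.65 mm²); Taking the first minus the rest: starting from that combined region (287.66 mm²), the r=5 cylinder at (7, 2.5) partially overlaps it — only the 37.33 mm² overlap (of its 77.65 mm²) is removed, clipping the outline — area = 250.32 mm². Checking containment: the cross-section at z = 7.8 is a subset of the cross-section at z = 7.4.

entirely on top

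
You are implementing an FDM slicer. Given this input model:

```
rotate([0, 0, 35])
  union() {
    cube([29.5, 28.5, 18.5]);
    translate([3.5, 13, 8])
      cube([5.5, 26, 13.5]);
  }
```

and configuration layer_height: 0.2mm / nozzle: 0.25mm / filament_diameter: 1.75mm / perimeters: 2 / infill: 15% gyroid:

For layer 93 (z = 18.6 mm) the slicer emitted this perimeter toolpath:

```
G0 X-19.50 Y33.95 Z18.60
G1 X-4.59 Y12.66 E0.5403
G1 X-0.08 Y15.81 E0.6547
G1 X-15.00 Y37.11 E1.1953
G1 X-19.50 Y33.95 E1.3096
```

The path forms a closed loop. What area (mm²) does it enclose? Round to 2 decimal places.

Apply the shoelace formula to the sequence of (X, Y) vertices; enclosed area = 142.99 mm².

142.99 mm²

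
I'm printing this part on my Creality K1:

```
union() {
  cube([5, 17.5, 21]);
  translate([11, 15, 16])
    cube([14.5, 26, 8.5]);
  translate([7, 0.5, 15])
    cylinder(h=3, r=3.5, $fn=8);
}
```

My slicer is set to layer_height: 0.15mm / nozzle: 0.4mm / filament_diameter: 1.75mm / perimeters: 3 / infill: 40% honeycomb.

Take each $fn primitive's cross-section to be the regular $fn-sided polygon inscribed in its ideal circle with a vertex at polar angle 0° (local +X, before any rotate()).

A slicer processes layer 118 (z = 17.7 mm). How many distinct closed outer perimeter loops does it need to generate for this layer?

2

At z = 17.7 mm: the cube is present — its section is the full 5×17.5 rectangle; the cube at (11, 15) is present — its section is the full 14.5×26 rectangle; the r=3.5 cylinder at (7, 0.5) gives a regular 8-gon of circumradius 3.5 (constant along its height); Merging all regions: the regions partially overlap (shared area 3.19 mm²), so overlapping operands fuse into one piece — 2 connected regions. The result has 2 disconnected regions.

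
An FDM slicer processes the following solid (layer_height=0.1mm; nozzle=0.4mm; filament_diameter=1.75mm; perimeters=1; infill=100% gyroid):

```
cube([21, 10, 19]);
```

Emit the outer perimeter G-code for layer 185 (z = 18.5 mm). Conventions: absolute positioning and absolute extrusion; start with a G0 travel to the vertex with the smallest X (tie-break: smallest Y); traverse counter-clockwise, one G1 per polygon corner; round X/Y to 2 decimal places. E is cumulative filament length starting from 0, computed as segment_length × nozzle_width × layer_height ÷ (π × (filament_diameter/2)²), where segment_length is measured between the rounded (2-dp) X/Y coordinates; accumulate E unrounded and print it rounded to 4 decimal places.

G0 X0.00 Y0.00 Z18.50
G1 X21.00 Y0.00 E0.3492
G1 X21.00 Y10.00 E0.5155
G1 X0.00 Y10.00 E0.8648
G1 X0.00 Y0.00 E1.0311

At z = 18.5 mm: the cube (footprint 21×10) is included at this height. The outline is a single polygon with 4 vertices. Extrusion per mm of travel: 0.4 × 0.1 / (π × 0.875²) = 0.016630. Accumulating E over each segment gives final E = 1.0311.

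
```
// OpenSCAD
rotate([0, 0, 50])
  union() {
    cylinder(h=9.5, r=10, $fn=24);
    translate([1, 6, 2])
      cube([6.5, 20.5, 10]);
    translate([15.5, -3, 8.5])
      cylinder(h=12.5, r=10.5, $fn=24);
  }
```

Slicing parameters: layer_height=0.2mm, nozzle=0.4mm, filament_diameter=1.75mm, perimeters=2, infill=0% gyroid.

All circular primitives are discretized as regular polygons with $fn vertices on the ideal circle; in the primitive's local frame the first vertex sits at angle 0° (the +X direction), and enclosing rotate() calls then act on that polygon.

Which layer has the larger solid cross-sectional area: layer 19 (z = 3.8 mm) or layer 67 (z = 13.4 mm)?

Layer 19 (z = 3.8): the r=10 cylinder contributes a regular 24-gon of circumradius 10 (area = (24/2)·10.000²·sin(360°/24) = 310.58 mm²); the cube at (1, 6) (footprint 6.5×20.5) is included at this height (area 133.25 mm²); the cylinder at (15.5, -3) is not intersected at this z (z outside [8.5, 21]); Taking the union: the regions partially overlap — summed areas 443.83 mm² minus the doubly-counted overlap 17.80 mm² gives 426.03 mm² — area = 426.03 mm²; (whole slice rotated 50° about Z — lengths, areas and connectivity unchanged). So its area = 426.03 mm². Layer 67 (z = 13.4): the cylinder does not reach this height (z outside [0, 9.5]); the cube at (1, 6) does not reach this height (z outside [2, 12]); the r=10.5 cylinder at (15.5, -3) contributes a regular 24-gon of circumradius 10.5 (area = (24/2)·10.500²·sin(360°/24) = 342.42 mm²); Combining (union): only the r=10.5 cylinder at (15.5, -3) is present, so the union is just that shape — area = 342.42 mm²; (rotated 50° about Z; rotation is an isometry so areas/perimeters/island counts are preserved). So its area = 342.42 mm². Layer 19 is larger (426.03 vs 342.42 mm²).

layer 19 (z = 3.8 mm)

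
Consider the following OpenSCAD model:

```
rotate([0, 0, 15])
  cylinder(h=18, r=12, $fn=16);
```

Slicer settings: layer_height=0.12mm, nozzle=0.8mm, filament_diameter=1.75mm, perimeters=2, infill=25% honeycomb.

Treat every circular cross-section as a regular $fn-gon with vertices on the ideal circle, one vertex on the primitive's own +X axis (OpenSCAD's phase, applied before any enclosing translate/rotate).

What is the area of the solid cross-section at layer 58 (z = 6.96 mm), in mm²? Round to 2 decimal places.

At z = 6.96 mm: the r=12 cylinder gives a regular 16-gon of circumradius 12 (constant along its height) (area = (16/2)·12.000²·sin(360°/16) = 440.85 mm²); (rotated 15° about Z; rotation is an isometry so areas/perimeters/island counts are preserved). Overall, the cross-section is a single solid region. Net area = 440.85 mm².

440.85 mm²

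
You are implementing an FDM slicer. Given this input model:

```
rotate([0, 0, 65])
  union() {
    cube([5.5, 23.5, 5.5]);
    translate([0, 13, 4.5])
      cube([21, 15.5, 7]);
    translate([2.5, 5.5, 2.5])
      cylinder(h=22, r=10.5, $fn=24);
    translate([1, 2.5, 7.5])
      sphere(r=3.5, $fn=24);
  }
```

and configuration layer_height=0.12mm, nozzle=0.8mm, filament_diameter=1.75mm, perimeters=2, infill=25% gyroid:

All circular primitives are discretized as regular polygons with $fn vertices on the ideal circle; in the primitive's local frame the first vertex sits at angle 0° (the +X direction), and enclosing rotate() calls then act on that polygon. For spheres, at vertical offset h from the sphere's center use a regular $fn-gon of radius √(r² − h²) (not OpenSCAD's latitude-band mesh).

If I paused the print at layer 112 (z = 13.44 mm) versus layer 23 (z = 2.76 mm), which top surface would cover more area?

layer 23 (z = 2.76 mm)

Layer 112 (z = 13.44): the cube does not reach this height (z outside [0, 5.5]); the cube at (0, 13) does not reach this height (z outside [4.5, 11.5]); the r=10.5 cylinder at (2.5, 5.5) gives a regular 24-gon of circumradius 10.5 (constant along its height) (area = (24/2)·10.500²·sin(360°/24) = 342.42 mm²); the sphere at (1, 2.5) is absent (|z−center|=5.940 > r=3.5); Merging all regions: only the r=10.5 cylinder at (2.5, 5.5) is present, so the union is just that shape — area = 342.42 mm²; (whole slice rotated 65° about Z — lengths, areas and connectivity unchanged). So its area = 342.42 mm². Layer 23 (z = 2.76): the cube is present — its section is the full 5.5×23.5 rectangle (area 129.25 mm²); the cube at (0, 13) does not reach this height (z outside [4.5, 11.5]); the cylinder at (2.5, 5.5): section is a regular 24-gon, circumradius r=10.5 (area = (24/2)·10.500²·sin(360°/24) = 342.42 mm²); the sphere at (1, 2.5) does not reach this height (|z−center|=4.740 > r=3.5); Combining (union): the regions partially overlap — summed areas 471.67 mm² minus the doubly-counted overlap 86.98 mm² gives 384.68 mm² — area = 384.68 mm²; (rotated 65° about Z; rotation is an isometry so areas/perimeters/island counts are preserved). So its area = 384.68 mm². Layer 23 is larger (384.68 vs 342.42 mm²).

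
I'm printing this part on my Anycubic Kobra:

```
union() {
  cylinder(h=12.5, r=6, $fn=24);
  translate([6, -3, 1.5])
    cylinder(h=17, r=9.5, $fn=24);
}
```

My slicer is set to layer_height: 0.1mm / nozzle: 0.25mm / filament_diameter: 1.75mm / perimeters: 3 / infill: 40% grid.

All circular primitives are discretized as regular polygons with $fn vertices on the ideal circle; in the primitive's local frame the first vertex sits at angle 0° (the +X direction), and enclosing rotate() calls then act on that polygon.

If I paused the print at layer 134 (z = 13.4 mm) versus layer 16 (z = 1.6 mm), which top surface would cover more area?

layer 16 (z = 1.6 mm)

Layer 134 (z = 13.4): the cylinder is absent (z outside [0, 12.5]); the r=9.5 cylinder at (6, -3) gives a regular 24-gon of circumradius 9.5 (constant along its height) (area = (24/2)·9.500²·sin(360°/24) = 280.30 mm²); Combining (union): only the r=9.5 cylinder at (6, -3) is present, so the union is just that shape — area = 280.30 mm². So its area = 280.30 mm². Layer 16 (z = 1.6): the r=6 cylinder contributes a regular 24-gon of circumradius 6 (area = (24/2)·6.000²·sin(360°/24) = 111.81 mm²); the r=9.5 cylinder at (6, -3) gives a regular 24-gon of circumradius 9.5 (constant along its height) (area = (24/2)·9.500²·sin(360°/24) = 280.30 mm²); Taking the union: the regions partially overlap — summed areas 392.11 mm² minus the doubly-counted overlap 80.53 mm² gives 311.58 mm² — area = 311.58 mm². So its area = 311.58 mm². Layer 16 is larger (311.58 vs 280.30 mm²).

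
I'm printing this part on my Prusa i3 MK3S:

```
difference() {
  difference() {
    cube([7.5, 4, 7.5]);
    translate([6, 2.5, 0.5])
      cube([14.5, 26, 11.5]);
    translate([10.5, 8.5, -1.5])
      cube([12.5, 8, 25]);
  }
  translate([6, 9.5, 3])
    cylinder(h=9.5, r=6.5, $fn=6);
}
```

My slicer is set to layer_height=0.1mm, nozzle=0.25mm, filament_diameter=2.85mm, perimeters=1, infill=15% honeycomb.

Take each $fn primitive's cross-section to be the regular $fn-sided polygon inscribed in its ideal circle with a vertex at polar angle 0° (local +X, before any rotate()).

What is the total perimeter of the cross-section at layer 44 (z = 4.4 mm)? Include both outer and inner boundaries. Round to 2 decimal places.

At z = 4.4 mm: the 7.5×4 cube contributes its full rectangle (perimeter 23.00 mm); the cube at (6, 2.5) (footprint 14.5×26) is included at this height (perimeter 81.00 mm); the cube at (10.5, 8.5) is present — its section is the full 12.5×8 rectangle (perimeter 41.00 mm); After the difference (first − rest): starting from the 7.5×4 cube, the 14.5×26 cube at (6, 2.5) partially overlaps it — only the 2.25 mm² overlap (of its 377.00 mm²) is removed, clipping the outline; the 12.5×8 cube at (10.5, 8.5) misses the remaining region (no effect) — boundary = 23.00 mm; the r=6.5 cylinder at (6, 9.5) contributes a regular 6-gon of circumradius 6.5 (perimeter = 2·6·6.500·sin(180°/6) = 39.00 mm); Subtracting the remaining from the first: starting from the result so far, the r=6.5 cylinder at (6, 9.5) partially overlaps it — only the 0.42 mm² overlap (of its 109.77 mm²) is removed, clipping the outline — boundary = 22.95 mm. Overall, the cross-section is a single solid region. Total boundary length (outer) = 22.95 mm.

22.95 mm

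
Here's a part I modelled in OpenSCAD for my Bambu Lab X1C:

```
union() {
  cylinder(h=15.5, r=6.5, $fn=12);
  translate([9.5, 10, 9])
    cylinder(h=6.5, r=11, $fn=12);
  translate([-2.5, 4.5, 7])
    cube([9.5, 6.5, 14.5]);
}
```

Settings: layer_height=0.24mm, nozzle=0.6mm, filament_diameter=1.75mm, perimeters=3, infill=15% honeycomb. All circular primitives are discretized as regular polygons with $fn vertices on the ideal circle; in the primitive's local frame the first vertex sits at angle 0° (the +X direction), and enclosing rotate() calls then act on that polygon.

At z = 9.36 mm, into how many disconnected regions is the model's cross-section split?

At z = 9.36 mm: the r=6.5 cylinder gives a regular 12-gon of circumradius 6.5 (constant along its height); the r=11 cylinder at (9.5, 10) gives a regular 12-gon of circumradius 11 (constant along its height); the cube at (-2.5, 4.5) is present — its section is the full 9.5×6.5 rectangle; Merging all regions: the regions partially overlap (shared area 76.67 mm²), so overlapping operands fuse into one piece — 1 connected region. The result has 1 disconnected region.

1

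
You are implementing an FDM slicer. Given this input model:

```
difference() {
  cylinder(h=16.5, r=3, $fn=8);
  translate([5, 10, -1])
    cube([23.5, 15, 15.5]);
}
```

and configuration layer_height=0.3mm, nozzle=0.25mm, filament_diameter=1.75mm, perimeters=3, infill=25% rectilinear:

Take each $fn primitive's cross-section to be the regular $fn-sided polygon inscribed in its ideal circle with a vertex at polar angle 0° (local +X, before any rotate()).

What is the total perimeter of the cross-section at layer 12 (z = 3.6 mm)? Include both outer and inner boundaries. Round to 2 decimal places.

At z = 3.6 mm: the r=3 cylinder gives a regular 8-gon of circumradius 3 (constant along its height) (perimeter = 2·8·3.000·sin(180°/8) = 18.37 mm); the cube at (5, 10) (footprint 23.5×15) is included at this height (perimeter 77.00 mm); Subtracting the remaining from the first: starting from the r=3 cylinder, the 23.5×15 cube at (5, 10) misses the remaining region (no effect) — boundary = 18.37 mm. Overall, the cross-section is a single solid region. Total boundary length (outer) = 18.37 mm.

18.37 mm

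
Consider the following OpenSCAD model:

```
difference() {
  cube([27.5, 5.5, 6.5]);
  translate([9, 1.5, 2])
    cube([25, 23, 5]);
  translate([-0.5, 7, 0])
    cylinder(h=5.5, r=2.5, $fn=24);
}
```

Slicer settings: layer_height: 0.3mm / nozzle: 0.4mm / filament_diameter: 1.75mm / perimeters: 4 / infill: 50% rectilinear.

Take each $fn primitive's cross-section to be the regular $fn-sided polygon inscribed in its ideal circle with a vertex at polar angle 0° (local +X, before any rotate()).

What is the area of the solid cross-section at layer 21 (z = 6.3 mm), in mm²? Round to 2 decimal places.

77.25 mm²

At z = 6.3 mm: the cube is present — its section is the full 27.5×5.5 rectangle (area 151.25 mm²); the cube at (9, 1.5) (footprint 25×23) is included at this height (area 575.00 mm²); the cylinder at (-0.5, 7) is not intersected at this z (z outside [0, 5.5]); Subtracting the remaining from the first: starting from the 27.5×5.5 cube (151.25 mm²), the 25×23 cube at (9, 1.5) partially overlaps it — only the 74.00 mm² overlap (of its 575.00 mm²) is removed, clipping the outline — area = 77.25 mm². Overall, the cross-section is a single solid region. Net area = 77.25 mm².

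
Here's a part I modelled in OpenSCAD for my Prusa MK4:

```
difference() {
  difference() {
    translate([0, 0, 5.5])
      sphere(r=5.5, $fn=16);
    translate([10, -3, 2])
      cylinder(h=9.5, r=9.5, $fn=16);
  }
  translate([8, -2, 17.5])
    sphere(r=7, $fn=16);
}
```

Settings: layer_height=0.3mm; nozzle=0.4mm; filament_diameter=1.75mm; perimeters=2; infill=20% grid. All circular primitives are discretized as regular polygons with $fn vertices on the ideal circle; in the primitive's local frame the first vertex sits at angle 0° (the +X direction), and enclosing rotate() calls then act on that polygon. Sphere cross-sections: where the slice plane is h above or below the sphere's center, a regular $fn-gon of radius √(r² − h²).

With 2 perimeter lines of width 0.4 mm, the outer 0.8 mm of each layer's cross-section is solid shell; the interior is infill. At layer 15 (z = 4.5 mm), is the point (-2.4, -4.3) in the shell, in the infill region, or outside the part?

At z = 4.5 mm: the sphere: section is a regular 16-gon, circumradius = √(r²−h²) = √(5.5²−1²) = 5.408; the r=9.5 cylinder at (10, -3) contributes a regular 16-gon of circumradius 9.5; After the difference (first − rest): starting from the r=5.5 sphere, the r=9.5 cylinder at (10, -3) partially overlaps it — only the 28.79 mm² overlap (of its 276.30 mm²) is removed, clipping the outline — 1 connected region; the sphere at (8, -2) is absent (|z−center|=13.000 > r=7); Taking the first minus the rest: none of the subtracted shapes is present at this height, so the result so far is unchanged — 1 connected region. Overall, the cross-section is a single solid region. The nearest boundary edge runs (-2.07, -5.00)→(-3.82, -3.82); distance from the point to it = 0.40 mm. The point is inside the cross-section, 0.40 mm from the nearest boundary — within the 0.8 mm shell band (2 × 0.4).

shell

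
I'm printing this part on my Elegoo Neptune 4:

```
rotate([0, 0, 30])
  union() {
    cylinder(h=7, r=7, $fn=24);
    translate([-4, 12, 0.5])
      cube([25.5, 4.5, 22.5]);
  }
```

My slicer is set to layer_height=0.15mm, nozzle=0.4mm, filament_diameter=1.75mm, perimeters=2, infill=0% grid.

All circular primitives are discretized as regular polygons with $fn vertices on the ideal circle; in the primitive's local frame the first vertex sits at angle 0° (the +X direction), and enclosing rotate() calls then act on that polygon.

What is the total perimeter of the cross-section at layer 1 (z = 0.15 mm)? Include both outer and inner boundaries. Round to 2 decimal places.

43.86 mm

At z = 0.15 mm: the cylinder: section is a regular 24-gon, circumradius r=7 (perimeter = 2·24·7.000·sin(180°/24) = 43.86 mm); the cube at (-4, 12) is not intersected at this z (z outside [0.5, 23]); Taking the union: only the r=7 cylinder is present, so the union is just that shape — boundary = 43.86 mm; (rotated 30° about Z; rotation is an isometry so areas/perimeters/island counts are preserved). Overall, the cross-section is a single solid region. Total boundary length (outer) = 43.86 mm.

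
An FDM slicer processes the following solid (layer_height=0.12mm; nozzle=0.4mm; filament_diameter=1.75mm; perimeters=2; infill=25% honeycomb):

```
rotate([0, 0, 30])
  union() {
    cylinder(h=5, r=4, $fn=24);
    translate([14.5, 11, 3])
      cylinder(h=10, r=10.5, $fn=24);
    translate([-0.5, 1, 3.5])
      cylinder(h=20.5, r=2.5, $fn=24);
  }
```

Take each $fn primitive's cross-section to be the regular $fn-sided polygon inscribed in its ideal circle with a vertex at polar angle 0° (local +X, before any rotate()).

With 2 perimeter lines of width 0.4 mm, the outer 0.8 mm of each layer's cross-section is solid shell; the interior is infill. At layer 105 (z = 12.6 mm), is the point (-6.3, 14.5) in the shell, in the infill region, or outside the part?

outside

At z = 12.6 mm: the cylinder does not reach this height (z outside [0, 5]); the cylinder at (14.5, 11): section is a regular 24-gon, circumradius r=10.5; the cylinder at (-0.5, 1): section is a regular 24-gon, circumradius r=2.5; Merging all regions: the 2 present regions are separate (no shared area or edge), so areas and boundary lengths simply add and each stays a separate island — 2 connected regions; (whole slice rotated 30° about Z — lengths, areas and connectivity unchanged). Overall, the cross-section has 2 separate islands. Undo the 30° rotation: the query point maps to (1.794, 15.707) in the un-rotated model frame. The nearest boundary edge runs (4.36, 13.72)→(5.41, 16.25); distance from the point to it = 3.13 mm. The point is not inside any of the regions above, so it lies outside the cross-section (3.13 mm from the nearest boundary).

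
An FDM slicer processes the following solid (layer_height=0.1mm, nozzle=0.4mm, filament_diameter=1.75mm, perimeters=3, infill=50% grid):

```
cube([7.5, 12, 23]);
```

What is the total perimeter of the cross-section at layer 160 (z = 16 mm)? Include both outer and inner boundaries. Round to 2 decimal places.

39.00 mm

At z = 16 mm: the cube is present — its section is the full 7.5×12 rectangle (perimeter 39.00 mm). Overall, the cross-section is a single solid region. Total boundary length (outer) = 39.00 mm.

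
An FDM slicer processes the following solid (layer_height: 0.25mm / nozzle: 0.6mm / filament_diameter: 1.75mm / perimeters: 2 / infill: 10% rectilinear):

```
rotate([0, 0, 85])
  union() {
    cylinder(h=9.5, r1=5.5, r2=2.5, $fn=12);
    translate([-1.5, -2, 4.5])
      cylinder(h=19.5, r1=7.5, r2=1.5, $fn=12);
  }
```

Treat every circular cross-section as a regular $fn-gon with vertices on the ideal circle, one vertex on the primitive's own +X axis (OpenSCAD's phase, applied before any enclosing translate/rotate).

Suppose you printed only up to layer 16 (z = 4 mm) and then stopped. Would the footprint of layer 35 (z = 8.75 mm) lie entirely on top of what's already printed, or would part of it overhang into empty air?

part overhangs

Compare the two slices. At z = 4: the cone: at t=0.421 of its height the radius interpolates to r₁+(r₂−r₁)t = 4.237, giving a regular 12-gon of that circumradius (area = (12/2)·4.237²·sin(360°/12) = 53.85 mm²); the cone at (-1.5, -2) is not intersected at this z (z outside [4.5, 24]); Merging all regions: only the cone is present, so the union is just that shape — area = 53.85 mm²; (whole slice rotated 85° about Z — lengths, areas and connectivity unchanged). At z = 8.75: the cone (r1=5.5→r2=2.5) has section circumradius 2.737 here — a regular 12-gon (area = (12/2)·2.737²·sin(360°/12) = 22.47 mm²); the cone at (-1.5, -2): at t=0.218 of its height the radius interpolates to r₁+(r₂−r₁)t = 6.192, giving a regular 12-gon of that circumradius (area = (12/2)·6.192²·sin(360°/12) = 115.03 mm²); Taking the union: the cone lies entirely inside the cone at (-1.5, -2), so the union is just the cone at (-1.5, -2) — area = 115.03 mm²; (whole slice rotated 85° about Z — lengths, areas and connectivity unchanged). Checking containment: at z = 8.75 the cross-section extends beyond the z = 4 cross-section by about 63.91 mm².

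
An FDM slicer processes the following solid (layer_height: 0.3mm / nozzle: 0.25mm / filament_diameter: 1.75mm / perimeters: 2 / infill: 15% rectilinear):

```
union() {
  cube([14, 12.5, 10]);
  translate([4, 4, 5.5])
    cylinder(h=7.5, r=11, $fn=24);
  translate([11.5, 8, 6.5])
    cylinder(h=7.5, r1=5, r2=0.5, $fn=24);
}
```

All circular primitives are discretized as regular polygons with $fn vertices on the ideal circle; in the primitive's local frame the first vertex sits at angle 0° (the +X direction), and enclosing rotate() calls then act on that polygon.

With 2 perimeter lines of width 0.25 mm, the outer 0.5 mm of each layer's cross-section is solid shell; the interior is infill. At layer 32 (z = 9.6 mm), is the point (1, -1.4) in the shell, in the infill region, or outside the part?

At z = 9.6 mm: the cube (footprint 14×12.5) is included at this height; the r=11 cylinder at (4, 4) gives a regular 24-gon of circumradius 11 (constant along its height); the cone at (11.5, 8) contributes a regular 24-gon of circumradius 3.140 (interpolated between r1=5 and r2=0.5 at t=0.413); Combining (union): the regions partially overlap (shared area 199.35 mm²), so overlapping operands fuse into one piece — 1 connected region. Overall, the cross-section is a single solid region. The nearest boundary edge runs (1.15, -6.63)→(-1.50, -5.53); distance from the point to it = 4.77 mm. The point is inside the cross-section and 4.77 mm from the nearest boundary — more than the 0.5 mm shell width (2 × 0.25), so it's in the infill interior.

infill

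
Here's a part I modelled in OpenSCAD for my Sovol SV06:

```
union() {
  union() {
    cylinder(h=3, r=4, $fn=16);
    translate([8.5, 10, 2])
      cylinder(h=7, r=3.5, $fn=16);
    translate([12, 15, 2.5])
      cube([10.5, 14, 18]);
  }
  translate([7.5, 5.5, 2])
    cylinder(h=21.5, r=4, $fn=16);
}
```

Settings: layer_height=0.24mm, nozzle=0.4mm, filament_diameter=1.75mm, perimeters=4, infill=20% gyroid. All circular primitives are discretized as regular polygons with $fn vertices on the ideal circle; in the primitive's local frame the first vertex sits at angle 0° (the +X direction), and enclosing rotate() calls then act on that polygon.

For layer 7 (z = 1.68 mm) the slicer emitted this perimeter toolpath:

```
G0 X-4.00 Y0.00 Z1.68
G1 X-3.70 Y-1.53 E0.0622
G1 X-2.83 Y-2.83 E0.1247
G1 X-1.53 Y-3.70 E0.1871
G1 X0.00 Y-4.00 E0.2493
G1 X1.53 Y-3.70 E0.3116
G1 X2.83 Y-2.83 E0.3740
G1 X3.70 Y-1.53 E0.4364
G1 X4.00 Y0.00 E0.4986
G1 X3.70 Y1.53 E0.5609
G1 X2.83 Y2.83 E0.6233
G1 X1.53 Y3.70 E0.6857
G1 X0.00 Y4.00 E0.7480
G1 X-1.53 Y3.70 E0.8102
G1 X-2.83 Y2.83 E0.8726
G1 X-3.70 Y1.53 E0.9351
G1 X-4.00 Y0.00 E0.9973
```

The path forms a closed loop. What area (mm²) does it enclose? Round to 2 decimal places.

Apply the shoelace formula to the sequence of (X, Y) vertices; enclosed area = 49.04 mm².

49.04 mm²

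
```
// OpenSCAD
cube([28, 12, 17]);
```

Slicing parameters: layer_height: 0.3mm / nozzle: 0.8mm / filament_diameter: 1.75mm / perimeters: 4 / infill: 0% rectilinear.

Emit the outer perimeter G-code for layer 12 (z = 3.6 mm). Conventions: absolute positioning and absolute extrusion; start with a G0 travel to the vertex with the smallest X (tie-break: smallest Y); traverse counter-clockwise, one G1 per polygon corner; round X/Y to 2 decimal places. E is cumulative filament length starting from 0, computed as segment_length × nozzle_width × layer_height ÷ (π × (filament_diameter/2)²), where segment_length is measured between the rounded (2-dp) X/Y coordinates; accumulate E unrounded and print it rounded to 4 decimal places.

G0 X0.00 Y0.00 Z3.60
G1 X28.00 Y0.00 E2.7939
G1 X28.00 Y12.00 E3.9912
G1 X0.00 Y12.00 E6.7851
G1 X0.00 Y0.00 E7.9824

At z = 3.6 mm: the cube (footprint 28×12) is included at this height. The outline is a single polygon with 4 vertices. Extrusion per mm of travel: 0.8 × 0.3 / (π × 0.875²) = 0.099780. Accumulating E over each segment gives final E = 7.9824.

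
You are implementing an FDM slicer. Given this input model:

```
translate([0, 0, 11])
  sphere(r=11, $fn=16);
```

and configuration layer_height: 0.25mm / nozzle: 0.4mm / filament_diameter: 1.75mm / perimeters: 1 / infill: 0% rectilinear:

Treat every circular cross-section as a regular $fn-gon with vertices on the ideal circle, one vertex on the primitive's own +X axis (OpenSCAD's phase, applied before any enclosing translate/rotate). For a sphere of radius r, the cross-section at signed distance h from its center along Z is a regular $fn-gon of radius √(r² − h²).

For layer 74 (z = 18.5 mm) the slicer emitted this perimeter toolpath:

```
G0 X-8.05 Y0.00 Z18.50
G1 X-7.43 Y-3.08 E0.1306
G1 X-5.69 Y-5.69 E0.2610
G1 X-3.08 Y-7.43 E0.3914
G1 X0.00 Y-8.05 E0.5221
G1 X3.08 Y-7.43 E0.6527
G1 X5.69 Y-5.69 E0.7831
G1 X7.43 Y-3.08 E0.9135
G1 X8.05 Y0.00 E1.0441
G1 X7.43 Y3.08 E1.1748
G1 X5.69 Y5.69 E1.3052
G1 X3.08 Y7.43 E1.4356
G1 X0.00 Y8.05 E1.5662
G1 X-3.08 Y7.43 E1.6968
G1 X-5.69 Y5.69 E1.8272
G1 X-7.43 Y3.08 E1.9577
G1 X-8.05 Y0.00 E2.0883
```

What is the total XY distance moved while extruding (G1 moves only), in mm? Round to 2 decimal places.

Sum the Euclidean lengths of each G1 segment: total = 50.23 mm.

50.23 mm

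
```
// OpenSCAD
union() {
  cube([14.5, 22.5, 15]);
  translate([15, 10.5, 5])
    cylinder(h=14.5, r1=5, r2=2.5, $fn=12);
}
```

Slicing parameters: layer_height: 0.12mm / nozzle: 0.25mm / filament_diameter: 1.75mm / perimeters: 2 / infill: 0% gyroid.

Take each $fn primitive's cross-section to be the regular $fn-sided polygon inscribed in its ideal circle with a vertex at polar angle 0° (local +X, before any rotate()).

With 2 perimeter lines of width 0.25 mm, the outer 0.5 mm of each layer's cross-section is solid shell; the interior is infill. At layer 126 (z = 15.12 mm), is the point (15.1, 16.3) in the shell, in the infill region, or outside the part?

At z = 15.12 mm: the cube is not intersected at this z (z outside [0, 15]); the cone at (15, 10.5): at t=0.698 of its height the radius interpolates to r₁+(r₂−r₁)t = 3.255, giving a regular 12-gon of that circumradius; Combining (union): only the cone at (15, 10.5) is present, so the union is just that shape — 1 connected region. Overall, the cross-section is a single solid region. The nearest boundary edge runs (16.63, 13.32)→(15.00, 13.76); distance from the point to it = 2.55 mm. The point is not inside any of the regions above, so it lies outside the cross-section (2.55 mm from the nearest boundary).

outside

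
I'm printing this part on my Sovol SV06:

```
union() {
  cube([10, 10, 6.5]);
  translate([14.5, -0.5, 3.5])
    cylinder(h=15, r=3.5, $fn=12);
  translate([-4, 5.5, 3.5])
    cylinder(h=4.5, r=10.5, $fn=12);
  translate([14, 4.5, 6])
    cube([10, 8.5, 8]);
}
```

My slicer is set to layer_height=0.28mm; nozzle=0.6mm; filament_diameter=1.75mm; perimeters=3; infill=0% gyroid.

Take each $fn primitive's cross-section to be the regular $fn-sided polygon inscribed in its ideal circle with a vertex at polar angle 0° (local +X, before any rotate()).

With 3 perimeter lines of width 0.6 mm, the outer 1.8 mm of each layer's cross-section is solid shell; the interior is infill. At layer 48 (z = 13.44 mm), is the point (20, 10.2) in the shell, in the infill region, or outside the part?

infill

At z = 13.44 mm: the cube is not intersected at this z (z outside [0, 6.5]); the cylinder at (14.5, -0.5): section is a regular 12-gon, circumradius r=3.5; the cylinder at (-4, 5.5) is not intersected at this z (z outside [3.5, 8]); the 10×8.5 cube at (14, 4.5) contributes its full rectangle; Taking the union: the 2 present regions are separate (no shared area or edge), so areas and boundary lengths simply add and each stays a separate island — 2 connected regions. Overall, the cross-section has 2 separate islands. The nearest boundary edge runs (14.00, 13.00)→(24.00, 13.00); distance from the point to it = 2.80 mm. (Shell/infill is judged within the island containing the point — the largest one.) The point is inside the cross-section and 2.80 mm from the nearest boundary — more than the 1.8 mm shell width (3 × 0.6), so it's in the infill interior.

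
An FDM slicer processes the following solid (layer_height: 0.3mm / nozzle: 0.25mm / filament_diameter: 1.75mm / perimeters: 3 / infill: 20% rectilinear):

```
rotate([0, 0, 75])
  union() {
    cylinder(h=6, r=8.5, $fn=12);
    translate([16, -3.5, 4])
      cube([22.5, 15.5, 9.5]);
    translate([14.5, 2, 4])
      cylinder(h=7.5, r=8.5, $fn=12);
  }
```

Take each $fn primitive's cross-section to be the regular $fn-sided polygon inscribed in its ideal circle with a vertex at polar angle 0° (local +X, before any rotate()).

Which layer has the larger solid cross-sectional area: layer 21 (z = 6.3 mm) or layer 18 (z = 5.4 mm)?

layer 18 (z = 5.4 mm)

Layer 21 (z = 6.3): the cylinder does not reach this height (z outside [0, 6]); the cube at (16, -3.5) (footprint 22.5×15.5) is included at this height (area 348.75 mm²); the r=8.5 cylinder at (14.5, 2) contributes a regular 12-gon of circumradius 8.5 (area = (12/2)·8.500²·sin(360°/12) = 216.75 mm²); Taking the union: the regions partially overlap — summed areas 565.50 mm² minus the doubly-counted overlap 75.61 mm² gives 489.89 mm² — area = 489.89 mm²; (whole slice rotated 75° about Z — lengths, areas and connectivity unchanged). So its area = 489.89 mm². Layer 18 (z = 5.4): the r=8.5 cylinder gives a regular 12-gon of circumradius 8.5 (constant along its height) (area = (12/2)·8.500²·sin(360°/12) = 216.75 mm²); the cube at (16, -3.5) (footprint 22.5×15.5) is included at this height (area 348.75 mm²); the r=8.5 cylinder at (14.5, 2) contributes a regular 12-gon of circumradius 8.5 (area = (12/2)·8.500²·sin(360°/12) = 216.75 mm²); Taking the union: the regions partially overlap — summed areas 782.25 mm² minus the doubly-counted overlap 86.12 mm² gives 696.13 mm² — area = 696.13 mm²; (whole slice rotated 75° about Z — lengths, areas and connectivity unchanged). So its area = 696.13 mm². Layer 18 is larger (696.13 vs 489.89 mm²).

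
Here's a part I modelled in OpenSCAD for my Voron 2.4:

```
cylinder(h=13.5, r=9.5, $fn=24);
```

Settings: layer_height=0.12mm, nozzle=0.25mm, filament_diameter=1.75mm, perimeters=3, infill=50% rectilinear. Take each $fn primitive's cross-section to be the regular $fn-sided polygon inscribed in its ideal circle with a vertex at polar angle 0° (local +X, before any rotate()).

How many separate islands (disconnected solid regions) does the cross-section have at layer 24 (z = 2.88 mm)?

1

At z = 2.88 mm: the r=9.5 cylinder contributes a regular 24-gon of circumradius 9.5. Overall, the cross-section is a single solid region. Island count = 1.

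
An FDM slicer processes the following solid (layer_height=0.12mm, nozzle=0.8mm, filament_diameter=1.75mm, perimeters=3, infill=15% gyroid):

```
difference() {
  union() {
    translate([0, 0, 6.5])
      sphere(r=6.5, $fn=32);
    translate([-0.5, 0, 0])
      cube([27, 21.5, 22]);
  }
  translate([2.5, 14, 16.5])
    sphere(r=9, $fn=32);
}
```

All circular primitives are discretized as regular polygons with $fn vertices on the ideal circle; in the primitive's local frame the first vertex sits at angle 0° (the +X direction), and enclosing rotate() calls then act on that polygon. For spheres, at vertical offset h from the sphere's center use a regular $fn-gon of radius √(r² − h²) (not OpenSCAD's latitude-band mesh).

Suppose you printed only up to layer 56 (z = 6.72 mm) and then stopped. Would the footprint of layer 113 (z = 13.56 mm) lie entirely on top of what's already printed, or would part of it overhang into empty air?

Compare the two slices. At z = 6.72: the r=6.5 sphere contributes a regular 32-gon of circumradius √(6.5²−0.22²) = 6.496 (area = (32/2)·6.496²·sin(360°/32) = 131.73 mm²); the cube at (-0.5, 0) is present — its section is the full 27×21.5 rectangle (area 580.50 mm²); Combining (union): the regions partially overlap — summed areas 712.23 mm² minus the doubly-counted overlap 36.17 mm² gives 676.06 mm² — area = 676.06 mm²; the sphere at (2.5, 14) is absent (|z−center|=9.780 > r=9); After the difference (first − rest): none of the subtracted shapes is present at this height, so the result so far is unchanged — area = 676.06 mm². At z = 13.56: the sphere does not reach this height (|z−center|=7.060 > r=6.5); the cube at (-0.5, 0) (footprint 27×21.5) is included at this height (area 580.50 mm²); Combining (union): only the 27×21.5 cube at (-0.5, 0) is present, so the union is just that shape — area = 580.50 mm²; the r=9 sphere at (2.5, 14) contributes a regular 32-gon of circumradius √(9²−2.94²) = 8.506 (area = (32/2)·8.506²·sin(360°/32) = 225.86 mm²); Subtracting the remaining from the first: starting from that combined region (580.50 mm²), the r=9 sphere at (2.5, 14) partially overlaps it — only the 157.71 mm² overlap (of its 225.86 mm²) is removed, clipping the outline — area = 422.79 mm². Checking containment: the cross-section at z = 13.56 is a subset of the cross-section at z = 6.72.

entirely on top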